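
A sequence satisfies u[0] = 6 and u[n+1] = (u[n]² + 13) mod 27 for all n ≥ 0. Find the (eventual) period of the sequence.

Computing terms: u[0] = 6, u[1] = 22, u[2] = 11, u[3] = 26, u[4] = 14, u[5] = 20, u[6] = 8, u[7] = 23, u[8] = 2, u[9] = 17, u[10] = 5, u[11] = 11.
Since u[11] = u[2] = 11, the sequence is eventually periodic: after a pre-period of length 2 it cycles with period 9.

9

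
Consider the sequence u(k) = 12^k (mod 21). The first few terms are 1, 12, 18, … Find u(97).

We have u(0) = 1; u(1) = 12; u(2) = 18; u(3) = 6; u(4) = 9; u(5) = 3; u(6) = 15; u(7) = 12.
Since u(7) = u(1) = 12, the sequence is eventually periodic: after a pre-period of length 1 it cycles with period 6.
For k ≥ 1, u(k) depends only on (k - 1) mod 6. (97 - 1) mod 6 = 0, so u(97) = u(1) = 12.

12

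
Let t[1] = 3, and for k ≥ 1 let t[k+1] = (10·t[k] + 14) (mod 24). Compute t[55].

18

We have t[1] = 3, t[2] = 20, t[3] = 22, t[4] = 18, t[5] = 2, t[6] = 10, t[7] = 18.
Since t[7] = t[4] = 18, the sequence is eventually periodic: after a pre-period of length 3 it cycles with period 3.
For k ≥ 4, t[k] depends only on (k - 4) mod 3. (55 - 4) mod 3 = 0, so t[55] = t[4] = 18.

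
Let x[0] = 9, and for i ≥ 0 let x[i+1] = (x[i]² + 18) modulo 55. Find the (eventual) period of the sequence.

3

x[0] = 9, x[1] = 44, x[2] = 29, x[3] = 34, x[4] = 19, x[5] = 49, x[6] = 54, x[7] = 19.
Since x[7] = x[4] = 19, the sequence is eventually periodic: after a pre-period of length 4 it cycles with period 3.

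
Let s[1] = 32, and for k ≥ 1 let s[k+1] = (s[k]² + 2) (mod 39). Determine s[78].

12

We have s[1] = 32; s[2] = 12; s[3] = 29; s[4] = 24; s[5] = 32.
The sequence repeats with period 4.
(78 - 1) mod 4 = 1, so s[78] = s[2] = 12.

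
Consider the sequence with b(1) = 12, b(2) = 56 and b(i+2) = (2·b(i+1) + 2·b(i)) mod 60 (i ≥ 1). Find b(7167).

4

We have b(1) = 12,  b(2) = 56,  b(3) = 16,  b(4) = 24,  b(5) = 20,  b(6) = 28,  b(7) = 36,  b(8) = 8,  b(9) = 28,  b(10) = 12,  b(11) = 20,  b(12) = 4,  b(13) = 48,  b(14) = 44,  b(15) = 4,  b(16) = 36,  b(17) = 20,  b(18) = 52,  b(19) = 24,  b(20) = 32,  b(21) = 52,  b(22) = 48,  b(23) = 20,  b(24) = 16,  b(25) = 12,  b(26) = 56.
The sequence repeats with period 24.
(7167 - 1) mod 24 = 14, so b(7167) = b(15) = 4.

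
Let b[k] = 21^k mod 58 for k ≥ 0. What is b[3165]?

21

Listing terms: b[0] = 1, b[1] = 21, b[2] = 35, b[3] = 39, b[4] = 7, b[5] = 31, b[6] = 13, b[7] = 41, b[8] = 49, b[9] = 43, b[10] = 33, b[11] = 55, b[12] = 53, b[13] = 11, b[14] = 57, b[15] = 37, b[16] = 23, b[17] = 19, b[18] = 51, b[19] = 27, b[20] = 45, b[21] = 17, b[22] = 9, b[23] = 15, b[24] = 25, b[25] = 3, b[26] = 5, b[27] = 47, b[28] = 1.
Since b[28] = b[0] = 1, the sequence is periodic with period 28.
(3165 - 0) mod 28 = 1, so b[3165] = b[1] = 21.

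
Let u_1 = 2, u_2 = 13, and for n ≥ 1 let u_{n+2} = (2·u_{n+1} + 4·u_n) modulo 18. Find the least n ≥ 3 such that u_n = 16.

We have u_1 = 2; u_2 = 13; u_3 = 16; u_4 = 12; u_5 = 16; u_6 = 8; u_7 = 8; u_8 = 12; u_9 = 2; u_{10} = 16; u_{11} = 4; u_{12} = 0; u_{13} = 16; u_{14} = 14; u_{15} = 2; u_{16} = 6; u_{17} = 2; u_{18} = 10; u_{19} = 10; u_{20} = 6; u_{21} = 16; u_{22} = 2; u_{23} = 14; u_{24} = 0; u_{25} = 2; u_{26} = 4; u_{27} = 16; u_{28} = 12.
Since (u_{27}, u_{28}) = (u_3, u_4) = (16, 12) (two consecutive terms determine the rest), the sequence is eventually periodic: after a pre-period of length 2 it cycles with period 24.
The value 16 first appears (with n ≥ 3) at u_3.

3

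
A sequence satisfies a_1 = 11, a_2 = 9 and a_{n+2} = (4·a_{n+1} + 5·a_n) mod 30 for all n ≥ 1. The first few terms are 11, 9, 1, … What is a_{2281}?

11

Computing terms: a_1 = 11; a_2 = 9; a_3 = 1; a_4 = 19; a_5 = 21; a_6 = 29; a_7 = 11; a_8 = 9.
Since (a_7, a_8) = (a_1, a_2) = (11, 9) (two consecutive terms determine the rest), the sequence is periodic with period 6.
So a_{2281} = a_{1 + ((2281-1) mod 6)} = a_1 = 11.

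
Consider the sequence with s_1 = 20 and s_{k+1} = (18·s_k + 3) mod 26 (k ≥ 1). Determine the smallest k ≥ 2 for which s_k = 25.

Computing terms: s_1 = 20; s_2 = 25; s_3 = 11; s_4 = 19; s_5 = 7; s_6 = 25.
Since s_6 = s_2 = 25, the sequence is eventually periodic: after a pre-period of length 1 it cycles with period 4.
The value 25 first appears (with k ≥ 2) at s_2.

2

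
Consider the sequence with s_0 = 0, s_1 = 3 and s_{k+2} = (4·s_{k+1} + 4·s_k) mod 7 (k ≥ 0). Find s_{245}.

6

Listing terms: s_0 = 0; s_1 = 3; s_2 = 5; s_3 = 4; s_4 = 1; s_5 = 6; s_6 = 0; s_7 = 3.
The sequence repeats with period 6.
So s_{245} = s_{0 + ((245-0) mod 6)} = s_5 = 6.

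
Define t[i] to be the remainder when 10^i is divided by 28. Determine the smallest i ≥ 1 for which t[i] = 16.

2

t[0] = 1, t[1] = 10, t[2] = 16, t[3] = 20, t[4] = 4, t[5] = 12, t[6] = 8, t[7] = 24, t[8] = 16.
Since t[8] = t[2] = 16, the sequence is eventually periodic: after a pre-period of length 2 it cycles with period 6.
The value 16 first appears (with i ≥ 1) at t[2].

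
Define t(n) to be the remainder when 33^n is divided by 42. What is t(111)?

27

Listing terms: t(0) = 1, t(1) = 33, t(2) = 39, t(3) = 27, t(4) = 9, t(5) = 3, t(6) = 15, t(7) = 33.
Since t(7) = t(1) = 33, the sequence is eventually periodic: after a pre-period of length 1 it cycles with period 6.
For n ≥ 1, t(n) depends only on (n - 1) mod 6. (111 - 1) mod 6 = 2, so t(111) = t(3) = 27.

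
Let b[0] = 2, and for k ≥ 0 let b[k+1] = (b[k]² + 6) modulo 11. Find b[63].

0

b[0] = 2,  b[1] = 10,  b[2] = 7,  b[3] = 0,  b[4] = 6,  b[5] = 9,  b[6] = 10.
Since b[6] = b[1] = 10, the sequence is eventually periodic: after a pre-period of length 1 it cycles with period 5.
For k ≥ 1, b[k] depends only on (k - 1) mod 5. (63 - 1) mod 5 = 2, so b[63] = b[3] = 0.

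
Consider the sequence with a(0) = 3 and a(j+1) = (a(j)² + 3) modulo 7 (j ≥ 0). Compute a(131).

Computing terms: a(0) = 3, a(1) = 5, a(2) = 0, a(3) = 3.
The sequence repeats with period 3.
(131 - 0) mod 3 = 2, so a(131) = a(2) = 0.

0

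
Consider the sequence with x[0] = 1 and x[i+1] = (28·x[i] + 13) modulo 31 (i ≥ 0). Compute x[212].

14

Listing terms: x[0] = 1,  x[1] = 10,  x[2] = 14,  x[3] = 2,  x[4] = 7,  x[5] = 23,  x[6] = 6,  x[7] = 26,  x[8] = 28,  x[9] = 22,  x[10] = 9,  x[11] = 17,  x[12] = 24,  x[13] = 3,  x[14] = 4,  x[15] = 1.
The sequence repeats with period 15.
(212 - 0) mod 15 = 2, so x[212] = x[2] = 14.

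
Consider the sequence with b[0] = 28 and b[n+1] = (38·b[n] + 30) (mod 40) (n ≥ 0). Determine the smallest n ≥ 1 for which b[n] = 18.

b[0] = 28; b[1] = 14; b[2] = 2; b[3] = 26; b[4] = 18; b[5] = 34; b[6] = 2.
Since b[6] = b[2] = 2, the sequence is eventually periodic: after a pre-period of length 2 it cycles with period 4.
The value 18 first appears (with n ≥ 1) at b[4].

4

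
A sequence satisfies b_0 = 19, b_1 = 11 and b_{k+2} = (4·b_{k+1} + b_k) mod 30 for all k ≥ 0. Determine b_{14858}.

9

We have b_0 = 19; b_1 = 11; b_2 = 3; b_3 = 23; b_4 = 5; b_5 = 13; b_6 = 27; b_7 = 1; b_8 = 1; b_9 = 5; b_{10} = 21; b_{11} = 29; b_{12} = 17; b_{13} = 7; b_{14} = 15; b_{15} = 7; b_{16} = 13; b_{17} = 29; b_{18} = 9; b_{19} = 5; b_{20} = 29; b_{21} = 1; b_{22} = 3; b_{23} = 13; b_{24} = 25; b_{25} = 23; b_{26} = 27; b_{27} = 11; b_{28} = 11; b_{29} = 25; b_{30} = 21; b_{31} = 19; b_{32} = 7; b_{33} = 17; b_{34} = 15; b_{35} = 17; b_{36} = 23; b_{37} = 19; b_{38} = 9; b_{39} = 25; b_{40} = 19; b_{41} = 11.
Since (b_{40}, b_{41}) = (b_0, b_1) = (19, 11) (two consecutive terms determine the rest), the sequence is periodic with period 40.
(14858 - 0) mod 40 = 18, so b_{14858} = b_{18} = 9.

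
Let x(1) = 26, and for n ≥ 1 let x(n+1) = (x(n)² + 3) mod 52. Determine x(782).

3

Listing terms: x(1) = 26, x(2) = 3, x(3) = 12, x(4) = 43, x(5) = 32, x(6) = 39, x(7) = 16, x(8) = 51, x(9) = 4, x(10) = 19, x(11) = 0, x(12) = 3.
Since x(12) = x(2) = 3, the sequence is eventually periodic: after a pre-period of length 1 it cycles with period 10.
For n ≥ 2, x(n) depends only on (n - 2) mod 10. (782 - 2) mod 10 = 0, so x(782) = x(2) = 3.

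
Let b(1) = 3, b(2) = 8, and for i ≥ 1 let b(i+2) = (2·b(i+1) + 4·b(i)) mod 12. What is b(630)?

b(1) = 3, b(2) = 8, b(3) = 4, b(4) = 4, b(5) = 0, b(6) = 4, b(7) = 8, b(8) = 8, b(9) = 0, b(10) = 8, b(11) = 4.
Since (b(10), b(11)) = (b(2), b(3)) = (8, 4) (two consecutive terms determine the rest), the sequence is eventually periodic: after a pre-period of length 1 it cycles with period 8.
For i ≥ 2, b(i) depends only on (i - 2) mod 8. (630 - 2) mod 8 = 4, so b(630) = b(6) = 4.

4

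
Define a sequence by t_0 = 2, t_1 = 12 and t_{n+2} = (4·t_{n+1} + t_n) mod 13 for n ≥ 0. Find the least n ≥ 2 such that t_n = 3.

9

We have t_0 = 2, t_1 = 12, t_2 = 11, t_3 = 4, t_4 = 1, t_5 = 8, t_6 = 7, t_7 = 10, t_8 = 8, t_9 = 3, t_{10} = 7, t_{11} = 5, t_{12} = 1, t_{13} = 9, t_{14} = 11, t_{15} = 1, t_{16} = 2, t_{17} = 9, t_{18} = 12, t_{19} = 5, t_{20} = 6, t_{21} = 3, t_{22} = 5, t_{23} = 10, t_{24} = 6, t_{25} = 8, t_{26} = 12, t_{27} = 4, t_{28} = 2, t_{29} = 12.
The sequence repeats with period 28.
The value 3 first appears (with n ≥ 2) at t_9.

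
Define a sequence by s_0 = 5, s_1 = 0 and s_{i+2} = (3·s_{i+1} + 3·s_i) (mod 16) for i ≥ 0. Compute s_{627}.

13

Listing terms: s_0 = 5, s_1 = 0, s_2 = 15, s_3 = 13, s_4 = 4, s_5 = 3, s_6 = 5, s_7 = 8, s_8 = 7, s_9 = 13, s_{10} = 12, s_{11} = 11, s_{12} = 5, s_{13} = 0.
The sequence repeats with period 12.
(627 - 0) mod 12 = 3, so s_{627} = s_3 = 13.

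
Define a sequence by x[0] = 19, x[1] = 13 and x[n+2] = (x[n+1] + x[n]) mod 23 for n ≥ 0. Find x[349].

x[0] = 19; x[1] = 13; x[2] = 9; x[3] = 22; x[4] = 8; x[5] = 7; x[6] = 15; x[7] = 22; x[8] = 14; x[9] = 13; x[10] = 4; x[11] = 17; x[12] = 21; x[13] = 15; x[14] = 13; x[15] = 5; x[16] = 18; x[17] = 0; x[18] = 18; x[19] = 18; x[20] = 13; x[21] = 8; x[22] = 21; x[23] = 6; x[24] = 4; x[25] = 10; x[26] = 14; x[27] = 1; x[28] = 15; x[29] = 16; x[30] = 8; x[31] = 1; x[32] = 9; x[33] = 10; x[34] = 19; x[35] = 6; x[36] = 2; x[37] = 8; x[38] = 10; x[39] = 18; x[40] = 5; x[41] = 0; x[42] = 5; x[43] = 5; x[44] = 10; x[45] = 15; x[46] = 2; x[47] = 17; x[48] = 19; x[49] = 13.
Since (x[48], x[49]) = (x[0], x[1]) = (19, 13) (two consecutive terms determine the rest), the sequence is periodic with period 48.
(349 - 0) mod 48 = 13, so x[349] = x[13] = 15.

15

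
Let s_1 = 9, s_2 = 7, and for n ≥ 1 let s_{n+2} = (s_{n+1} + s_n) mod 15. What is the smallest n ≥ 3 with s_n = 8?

Computing terms: s_1 = 9, s_2 = 7, s_3 = 1, s_4 = 8, s_5 = 9, s_6 = 2, s_7 = 11, s_8 = 13, s_9 = 9, s_{10} = 7.
Since (s_9, s_{10}) = (s_1, s_2) = (9, 7) (two consecutive terms determine the rest), the sequence is periodic with period 8.
The value 8 first appears (with n ≥ 3) at s_4.

4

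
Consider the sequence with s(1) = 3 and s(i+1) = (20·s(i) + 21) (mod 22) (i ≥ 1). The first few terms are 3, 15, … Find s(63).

Computing terms: s(1) = 3,  s(2) = 15,  s(3) = 13,  s(4) = 17,  s(5) = 9,  s(6) = 3.
Since s(6) = s(1) = 3, the sequence is periodic with period 5.
So s(63) = s(1 + ((63-1) mod 5)) = s(3) = 13.

13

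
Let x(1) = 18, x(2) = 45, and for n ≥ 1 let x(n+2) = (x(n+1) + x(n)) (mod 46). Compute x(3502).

36

Listing terms: x(1) = 18; x(2) = 45; x(3) = 17; x(4) = 16; x(5) = 33; x(6) = 3; x(7) = 36; x(8) = 39; x(9) = 29; x(10) = 22; x(11) = 5; x(12) = 27; x(13) = 32; x(14) = 13; x(15) = 45; x(16) = 12; x(17) = 11; x(18) = 23; x(19) = 34; x(20) = 11; x(21) = 45; x(22) = 10; x(23) = 9; x(24) = 19; x(25) = 28; x(26) = 1; x(27) = 29; x(28) = 30; x(29) = 13; x(30) = 43; x(31) = 10; x(32) = 7; x(33) = 17; x(34) = 24; x(35) = 41; x(36) = 19; x(37) = 14; x(38) = 33; x(39) = 1; x(40) = 34; x(41) = 35; x(42) = 23; x(43) = 12; x(44) = 35; x(45) = 1; x(46) = 36; x(47) = 37; x(48) = 27; x(49) = 18; x(50) = 45.
Since (x(49), x(50)) = (x(1), x(2)) = (18, 45) (two consecutive terms determine the rest), the sequence is periodic with period 48.
(3502 - 1) mod 48 = 45, so x(3502) = x(46) = 36.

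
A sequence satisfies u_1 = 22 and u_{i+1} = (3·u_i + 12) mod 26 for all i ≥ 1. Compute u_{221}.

Listing terms: u_1 = 22, u_2 = 0, u_3 = 12, u_4 = 22.
Since u_4 = u_1 = 22, the sequence is periodic with period 3.
So u_{221} = u_{1 + ((221-1) mod 3)} = u_2 = 0.

0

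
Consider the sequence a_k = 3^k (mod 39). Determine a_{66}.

27

a_0 = 1,  a_1 = 3,  a_2 = 9,  a_3 = 27,  a_4 = 3.
Since a_4 = a_1 = 3, the sequence is eventually periodic: after a pre-period of length 1 it cycles with period 3.
For k ≥ 1, a_k depends only on (k - 1) mod 3. (66 - 1) mod 3 = 2, so a_{66} = a_3 = 27.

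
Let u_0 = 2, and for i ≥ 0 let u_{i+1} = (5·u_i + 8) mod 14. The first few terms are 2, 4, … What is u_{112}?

Listing terms: u_0 = 2,  u_1 = 4,  u_2 = 0,  u_3 = 8,  u_4 = 6,  u_5 = 10,  u_6 = 2.
Since u_6 = u_0 = 2, the sequence is periodic with period 6.
So u_{112} = u_{0 + ((112-0) mod 6)} = u_4 = 6.

6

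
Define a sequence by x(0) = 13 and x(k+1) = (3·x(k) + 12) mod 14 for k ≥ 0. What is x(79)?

Listing terms: x(0) = 13,  x(1) = 9,  x(2) = 11,  x(3) = 3,  x(4) = 7,  x(5) = 5,  x(6) = 13.
The sequence repeats with period 6.
(79 - 0) mod 6 = 1, so x(79) = x(1) = 9.

9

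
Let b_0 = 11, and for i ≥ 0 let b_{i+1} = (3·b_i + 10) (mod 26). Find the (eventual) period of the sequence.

3

We have b_0 = 11,  b_1 = 17,  b_2 = 9,  b_3 = 11.
The sequence repeats with period 3.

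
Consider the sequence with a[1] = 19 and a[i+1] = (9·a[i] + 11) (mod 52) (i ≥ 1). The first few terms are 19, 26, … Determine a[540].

We have a[1] = 19,  a[2] = 26,  a[3] = 37,  a[4] = 32,  a[5] = 39,  a[6] = 50,  a[7] = 45,  a[8] = 0,  a[9] = 11,  a[10] = 6,  a[11] = 13,  a[12] = 24,  a[13] = 19.
The sequence repeats with period 12.
So a[540] = a[1 + ((540-1) mod 12)] = a[12] = 24.

24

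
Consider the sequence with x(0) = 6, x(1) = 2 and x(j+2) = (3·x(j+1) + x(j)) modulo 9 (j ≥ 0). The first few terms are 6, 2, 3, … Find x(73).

2

Listing terms: x(0) = 6,  x(1) = 2,  x(2) = 3,  x(3) = 2,  x(4) = 0,  x(5) = 2,  x(6) = 6,  x(7) = 2.
Since (x(6), x(7)) = (x(0), x(1)) = (6, 2) (two consecutive terms determine the rest), the sequence is periodic with period 6.
(73 - 0) mod 6 = 1, so x(73) = x(1) = 2.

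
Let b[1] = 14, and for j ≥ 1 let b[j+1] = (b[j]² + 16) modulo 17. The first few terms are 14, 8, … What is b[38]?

Listing terms: b[1] = 14; b[2] = 8; b[3] = 12; b[4] = 7; b[5] = 14.
Since b[5] = b[1] = 14, the sequence is periodic with period 4.
(38 - 1) mod 4 = 1, so b[38] = b[2] = 8.

8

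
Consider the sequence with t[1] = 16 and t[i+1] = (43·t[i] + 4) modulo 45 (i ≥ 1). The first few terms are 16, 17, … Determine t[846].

We have t[1] = 16, t[2] = 17, t[3] = 15, t[4] = 19, t[5] = 11, t[6] = 27, t[7] = 40, t[8] = 14, t[9] = 21, t[10] = 7, t[11] = 35, t[12] = 24, t[13] = 1, t[14] = 2, t[15] = 0, t[16] = 4, t[17] = 41, t[18] = 12, t[19] = 25, t[20] = 44, t[21] = 6, t[22] = 37, t[23] = 20, t[24] = 9, t[25] = 31, t[26] = 32, t[27] = 30, t[28] = 34, t[29] = 26, t[30] = 42, t[31] = 10, t[32] = 29, t[33] = 36, t[34] = 22, t[35] = 5, t[36] = 39, t[37] = 16.
The sequence repeats with period 36.
So t[846] = t[1 + ((846-1) mod 36)] = t[18] = 12.

12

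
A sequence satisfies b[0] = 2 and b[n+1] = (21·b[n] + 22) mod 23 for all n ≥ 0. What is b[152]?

6

b[0] = 2, b[1] = 18, b[2] = 9, b[3] = 4, b[4] = 14, b[5] = 17, b[6] = 11, b[7] = 0, b[8] = 22, b[9] = 1, b[10] = 20, b[11] = 5, b[12] = 12, b[13] = 21, b[14] = 3, b[15] = 16, b[16] = 13, b[17] = 19, b[18] = 7, b[19] = 8, b[20] = 6, b[21] = 10, b[22] = 2.
Since b[22] = b[0] = 2, the sequence is periodic with period 22.
(152 - 0) mod 22 = 20, so b[152] = b[20] = 6.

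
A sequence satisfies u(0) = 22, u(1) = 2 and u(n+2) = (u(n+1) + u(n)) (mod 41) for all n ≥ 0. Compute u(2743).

Listing terms: u(0) = 22; u(1) = 2; u(2) = 24; u(3) = 26; u(4) = 9; u(5) = 35; u(6) = 3; u(7) = 38; u(8) = 0; u(9) = 38; u(10) = 38; u(11) = 35; u(12) = 32; u(13) = 26; u(14) = 17; u(15) = 2; u(16) = 19; u(17) = 21; u(18) = 40; u(19) = 20; u(20) = 19; u(21) = 39; u(22) = 17; u(23) = 15; u(24) = 32; u(25) = 6; u(26) = 38; u(27) = 3; u(28) = 0; u(29) = 3; u(30) = 3; u(31) = 6; u(32) = 9; u(33) = 15; u(34) = 24; u(35) = 39; u(36) = 22; u(37) = 20; u(38) = 1; u(39) = 21; u(40) = 22; u(41) = 2.
The sequence repeats with period 40.
(2743 - 0) mod 40 = 23, so u(2743) = u(23) = 15.

15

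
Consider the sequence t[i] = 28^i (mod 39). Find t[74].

4

Computing terms: t[0] = 1; t[1] = 28; t[2] = 4; t[3] = 34; t[4] = 16; t[5] = 19; t[6] = 25; t[7] = 37; t[8] = 22; t[9] = 31; t[10] = 10; t[11] = 7; t[12] = 1.
The sequence repeats with period 12.
(74 - 0) mod 12 = 2, so t[74] = t[2] = 4.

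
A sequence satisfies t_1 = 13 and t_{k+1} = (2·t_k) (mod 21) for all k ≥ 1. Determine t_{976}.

20

We have t_1 = 13; t_2 = 5; t_3 = 10; t_4 = 20; t_5 = 19; t_6 = 17; t_7 = 13.
The sequence repeats with period 6.
So t_{976} = t_{1 + ((976-1) mod 6)} = t_4 = 20.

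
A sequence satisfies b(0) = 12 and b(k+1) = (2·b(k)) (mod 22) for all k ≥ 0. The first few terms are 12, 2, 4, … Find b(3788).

b(0) = 12; b(1) = 2; b(2) = 4; b(3) = 8; b(4) = 16; b(5) = 10; b(6) = 20; b(7) = 18; b(8) = 14; b(9) = 6; b(10) = 12.
The sequence repeats with period 10.
So b(3788) = b(0 + ((3788-0) mod 10)) = b(8) = 14.

14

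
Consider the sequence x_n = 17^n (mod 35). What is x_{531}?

We have x_1 = 17, x_2 = 9, x_3 = 13, x_4 = 11, x_5 = 12, x_6 = 29, x_7 = 3, x_8 = 16, x_9 = 27, x_{10} = 4, x_{11} = 33, x_{12} = 1, x_{13} = 17.
Since x_{13} = x_1 = 17, the sequence is periodic with period 12.
(531 - 1) mod 12 = 2, so x_{531} = x_3 = 13.

13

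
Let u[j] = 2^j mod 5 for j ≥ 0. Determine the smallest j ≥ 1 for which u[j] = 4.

2

We have u[0] = 1, u[1] = 2, u[2] = 4, u[3] = 3, u[4] = 1.
The sequence repeats with period 4.
The value 4 first appears (with j ≥ 1) at u[2].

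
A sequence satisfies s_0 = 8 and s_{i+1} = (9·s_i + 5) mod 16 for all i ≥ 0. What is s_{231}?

3

s_0 = 8, s_1 = 13, s_2 = 10, s_3 = 15, s_4 = 12, s_5 = 1, s_6 = 14, s_7 = 3, s_8 = 0, s_9 = 5, s_{10} = 2, s_{11} = 7, s_{12} = 4, s_{13} = 9, s_{14} = 6, s_{15} = 11, s_{16} = 8.
Since s_{16} = s_0 = 8, the sequence is periodic with period 16.
(231 - 0) mod 16 = 7, so s_{231} = s_7 = 3.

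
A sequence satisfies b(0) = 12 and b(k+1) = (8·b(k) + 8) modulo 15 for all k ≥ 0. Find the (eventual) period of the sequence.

4

Computing terms: b(0) = 12, b(1) = 14, b(2) = 0, b(3) = 8, b(4) = 12.
Since b(4) = b(0) = 12, the sequence is periodic with period 4.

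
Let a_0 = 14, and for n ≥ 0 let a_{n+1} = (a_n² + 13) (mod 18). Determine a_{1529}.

17

Computing terms: a_0 = 14; a_1 = 11; a_2 = 8; a_3 = 5; a_4 = 2; a_5 = 17; a_6 = 14.
Since a_6 = a_0 = 14, the sequence is periodic with period 6.
So a_{1529} = a_{0 + ((1529-0) mod 6)} = a_5 = 17.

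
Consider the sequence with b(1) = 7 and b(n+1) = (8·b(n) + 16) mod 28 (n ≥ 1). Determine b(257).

8

Computing terms: b(1) = 7,  b(2) = 16,  b(3) = 4,  b(4) = 20,  b(5) = 8,  b(6) = 24,  b(7) = 12,  b(8) = 0,  b(9) = 16.
Since b(9) = b(2) = 16, the sequence is eventually periodic: after a pre-period of length 1 it cycles with period 7.
For n ≥ 2, b(n) depends only on (n - 2) mod 7. (257 - 2) mod 7 = 3, so b(257) = b(5) = 8.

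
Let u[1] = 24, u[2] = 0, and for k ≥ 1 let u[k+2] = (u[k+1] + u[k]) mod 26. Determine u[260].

10

We have u[1] = 24, u[2] = 0, u[3] = 24, u[4] = 24, u[5] = 22, u[6] = 20, u[7] = 16, u[8] = 10, u[9] = 0, u[10] = 10, u[11] = 10, u[12] = 20, u[13] = 4, u[14] = 24, u[15] = 2, u[16] = 0, u[17] = 2, u[18] = 2, u[19] = 4, u[20] = 6, u[21] = 10, u[22] = 16, u[23] = 0, u[24] = 16, u[25] = 16, u[26] = 6, u[27] = 22, u[28] = 2, u[29] = 24, u[30] = 0.
The sequence repeats with period 28.
(260 - 1) mod 28 = 7, so u[260] = u[8] = 10.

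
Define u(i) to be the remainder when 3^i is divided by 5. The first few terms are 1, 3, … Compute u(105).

u(0) = 1, u(1) = 3, u(2) = 4, u(3) = 2, u(4) = 1.
Since u(4) = u(0) = 1, the sequence is periodic with period 4.
So u(105) = u(0 + ((105-0) mod 4)) = u(1) = 3.

3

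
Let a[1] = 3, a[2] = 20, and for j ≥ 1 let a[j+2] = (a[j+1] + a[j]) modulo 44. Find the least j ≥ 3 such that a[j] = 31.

a[1] = 3,  a[2] = 20,  a[3] = 23,  a[4] = 43,  a[5] = 22,  a[6] = 21,  a[7] = 43,  a[8] = 20,  a[9] = 19,  a[10] = 39,  a[11] = 14,  a[12] = 9,  a[13] = 23,  a[14] = 32,  a[15] = 11,  a[16] = 43,  a[17] = 10,  a[18] = 9,  a[19] = 19,  a[20] = 28,  a[21] = 3,  a[22] = 31,  a[23] = 34,  a[24] = 21,  a[25] = 11,  a[26] = 32,  a[27] = 43,  a[28] = 31,  a[29] = 30,  a[30] = 17,  a[31] = 3,  a[32] = 20.
Since (a[31], a[32]) = (a[1], a[2]) = (3, 20) (two consecutive terms determine the rest), the sequence is periodic with period 30.
The value 31 first appears (with j ≥ 3) at a[22].

22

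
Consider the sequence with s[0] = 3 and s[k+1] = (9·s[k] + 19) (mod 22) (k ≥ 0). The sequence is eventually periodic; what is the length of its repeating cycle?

10

We have s[0] = 3, s[1] = 2, s[2] = 15, s[3] = 0, s[4] = 19, s[5] = 14, s[6] = 13, s[7] = 4, s[8] = 11, s[9] = 8, s[10] = 3.
Since s[10] = s[0] = 3, the sequence is periodic with period 10.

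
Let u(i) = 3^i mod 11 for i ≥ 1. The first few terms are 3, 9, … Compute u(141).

u(1) = 3; u(2) = 9; u(3) = 5; u(4) = 4; u(5) = 1; u(6) = 3.
The sequence repeats with period 5.
(141 - 1) mod 5 = 0, so u(141) = u(1) = 3.

3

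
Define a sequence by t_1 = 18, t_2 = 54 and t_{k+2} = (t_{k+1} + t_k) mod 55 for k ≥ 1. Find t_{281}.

18

Computing terms: t_1 = 18,  t_2 = 54,  t_3 = 17,  t_4 = 16,  t_5 = 33,  t_6 = 49,  t_7 = 27,  t_8 = 21,  t_9 = 48,  t_{10} = 14,  t_{11} = 7,  t_{12} = 21,  t_{13} = 28,  t_{14} = 49,  t_{15} = 22,  t_{16} = 16,  t_{17} = 38,  t_{18} = 54,  t_{19} = 37,  t_{20} = 36,  t_{21} = 18,  t_{22} = 54.
Since (t_{21}, t_{22}) = (t_1, t_2) = (18, 54) (two consecutive terms determine the rest), the sequence is periodic with period 20.
So t_{281} = t_{1 + ((281-1) mod 20)} = t_1 = 18.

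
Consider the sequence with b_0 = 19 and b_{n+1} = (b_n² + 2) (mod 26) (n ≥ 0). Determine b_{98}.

3

b_0 = 19,  b_1 = 25,  b_2 = 3,  b_3 = 11,  b_4 = 19.
The sequence repeats with period 4.
(98 - 0) mod 4 = 2, so b_{98} = b_2 = 3.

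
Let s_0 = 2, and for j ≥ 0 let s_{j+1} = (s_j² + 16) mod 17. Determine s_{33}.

14

We have s_0 = 2, s_1 = 3, s_2 = 8, s_3 = 12, s_4 = 7, s_5 = 14, s_6 = 8.
Since s_6 = s_2 = 8, the sequence is eventually periodic: after a pre-period of length 2 it cycles with period 4.
For j ≥ 2, s_j depends only on (j - 2) mod 4. (33 - 2) mod 4 = 3, so s_{33} = s_5 = 14.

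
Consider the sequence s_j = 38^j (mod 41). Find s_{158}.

s_0 = 1,  s_1 = 38,  s_2 = 9,  s_3 = 14,  s_4 = 40,  s_5 = 3,  s_6 = 32,  s_7 = 27,  s_8 = 1.
Since s_8 = s_0 = 1, the sequence is periodic with period 8.
So s_{158} = s_{0 + ((158-0) mod 8)} = s_6 = 32.

32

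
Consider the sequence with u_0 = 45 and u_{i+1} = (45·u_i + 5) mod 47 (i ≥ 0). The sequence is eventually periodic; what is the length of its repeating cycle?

u_0 = 45; u_1 = 9; u_2 = 34; u_3 = 31; u_4 = 37; u_5 = 25; u_6 = 2; u_7 = 1; u_8 = 3; u_9 = 46; u_{10} = 7; u_{11} = 38; u_{12} = 23; u_{13} = 6; u_{14} = 40; u_{15} = 19; u_{16} = 14; u_{17} = 24; u_{18} = 4; u_{19} = 44; u_{20} = 11; u_{21} = 30; u_{22} = 39; u_{23} = 21; u_{24} = 10; u_{25} = 32; u_{26} = 35; u_{27} = 29; u_{28} = 41; u_{29} = 17; u_{30} = 18; u_{31} = 16; u_{32} = 20; u_{33} = 12; u_{34} = 28; u_{35} = 43; u_{36} = 13; u_{37} = 26; u_{38} = 0; u_{39} = 5; u_{40} = 42; u_{41} = 15; u_{42} = 22; u_{43} = 8; u_{44} = 36; u_{45} = 27; u_{46} = 45.
Since u_{46} = u_0 = 45, the sequence is periodic with period 46.

46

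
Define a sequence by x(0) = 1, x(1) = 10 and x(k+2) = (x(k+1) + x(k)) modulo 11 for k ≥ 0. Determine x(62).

0

Computing terms: x(0) = 1, x(1) = 10, x(2) = 0, x(3) = 10, x(4) = 10, x(5) = 9, x(6) = 8, x(7) = 6, x(8) = 3, x(9) = 9, x(10) = 1, x(11) = 10.
Since (x(10), x(11)) = (x(0), x(1)) = (1, 10) (two consecutive terms determine the rest), the sequence is periodic with period 10.
(62 - 0) mod 10 = 2, so x(62) = x(2) = 0.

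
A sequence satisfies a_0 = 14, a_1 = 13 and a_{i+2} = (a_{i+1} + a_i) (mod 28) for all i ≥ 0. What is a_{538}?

Computing terms: a_0 = 14,  a_1 = 13,  a_2 = 27,  a_3 = 12,  a_4 = 11,  a_5 = 23,  a_6 = 6,  a_7 = 1,  a_8 = 7,  a_9 = 8,  a_{10} = 15,  a_{11} = 23,  a_{12} = 10,  a_{13} = 5,  a_{14} = 15,  a_{15} = 20,  a_{16} = 7,  a_{17} = 27,  a_{18} = 6,  a_{19} = 5,  a_{20} = 11,  a_{21} = 16,  a_{22} = 27,  a_{23} = 15,  a_{24} = 14,  a_{25} = 1,  a_{26} = 15,  a_{27} = 16,  a_{28} = 3,  a_{29} = 19,  a_{30} = 22,  a_{31} = 13,  a_{32} = 7,  a_{33} = 20,  a_{34} = 27,  a_{35} = 19,  a_{36} = 18,  a_{37} = 9,  a_{38} = 27,  a_{39} = 8,  a_{40} = 7,  a_{41} = 15,  a_{42} = 22,  a_{43} = 9,  a_{44} = 3,  a_{45} = 12,  a_{46} = 15,  a_{47} = 27,  a_{48} = 14,  a_{49} = 13.
The sequence repeats with period 48.
(538 - 0) mod 48 = 10, so a_{538} = a_{10} = 15.

15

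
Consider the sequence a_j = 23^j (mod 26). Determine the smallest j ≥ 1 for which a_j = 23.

1

a_0 = 1; a_1 = 23; a_2 = 9; a_3 = 25; a_4 = 3; a_5 = 17; a_6 = 1.
The sequence repeats with period 6.
The value 23 first appears (with j ≥ 1) at a_1.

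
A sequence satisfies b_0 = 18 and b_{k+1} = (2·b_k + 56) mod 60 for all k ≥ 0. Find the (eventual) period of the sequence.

4

Computing terms: b_0 = 18; b_1 = 32; b_2 = 0; b_3 = 56; b_4 = 48; b_5 = 32.
Since b_5 = b_1 = 32, the sequence is eventually periodic: after a pre-period of length 1 it cycles with period 4.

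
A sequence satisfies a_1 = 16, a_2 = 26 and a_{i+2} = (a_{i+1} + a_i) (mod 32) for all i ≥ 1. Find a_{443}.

22

Computing terms: a_1 = 16,  a_2 = 26,  a_3 = 10,  a_4 = 4,  a_5 = 14,  a_6 = 18,  a_7 = 0,  a_8 = 18,  a_9 = 18,  a_{10} = 4,  a_{11} = 22,  a_{12} = 26,  a_{13} = 16,  a_{14} = 10,  a_{15} = 26,  a_{16} = 4,  a_{17} = 30,  a_{18} = 2,  a_{19} = 0,  a_{20} = 2,  a_{21} = 2,  a_{22} = 4,  a_{23} = 6,  a_{24} = 10,  a_{25} = 16,  a_{26} = 26.
The sequence repeats with period 24.
So a_{443} = a_{1 + ((443-1) mod 24)} = a_{11} = 22.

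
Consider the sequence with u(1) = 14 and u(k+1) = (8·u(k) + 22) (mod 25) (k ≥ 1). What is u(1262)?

u(1) = 14, u(2) = 9, u(3) = 19, u(4) = 24, u(5) = 14.
Since u(5) = u(1) = 14, the sequence is periodic with period 4.
(1262 - 1) mod 4 = 1, so u(1262) = u(2) = 9.

9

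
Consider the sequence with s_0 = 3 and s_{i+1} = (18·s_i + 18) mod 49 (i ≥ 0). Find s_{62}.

40

Listing terms: s_0 = 3, s_1 = 23, s_2 = 40, s_3 = 3.
The sequence repeats with period 3.
So s_{62} = s_{0 + ((62-0) mod 3)} = s_2 = 40.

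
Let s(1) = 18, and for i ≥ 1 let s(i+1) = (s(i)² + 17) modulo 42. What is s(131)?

12

We have s(1) = 18,  s(2) = 5,  s(3) = 0,  s(4) = 17,  s(5) = 12,  s(6) = 35,  s(7) = 24,  s(8) = 5.
Since s(8) = s(2) = 5, the sequence is eventually periodic: after a pre-period of length 1 it cycles with period 6.
For i ≥ 2, s(i) depends only on (i - 2) mod 6. (131 - 2) mod 6 = 3, so s(131) = s(5) = 12.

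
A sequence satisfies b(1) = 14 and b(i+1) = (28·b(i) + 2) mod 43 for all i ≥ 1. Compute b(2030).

b(1) = 14; b(2) = 7; b(3) = 26; b(4) = 42; b(5) = 17; b(6) = 5; b(7) = 13; b(8) = 22; b(9) = 16; b(10) = 20; b(11) = 3; b(12) = 0; b(13) = 2; b(14) = 15; b(15) = 35; b(16) = 36; b(17) = 21; b(18) = 31; b(19) = 10; b(20) = 24; b(21) = 29; b(22) = 40; b(23) = 4; b(24) = 28; b(25) = 12; b(26) = 37; b(27) = 6; b(28) = 41; b(29) = 32; b(30) = 38; b(31) = 34; b(32) = 8; b(33) = 11; b(34) = 9; b(35) = 39; b(36) = 19; b(37) = 18; b(38) = 33; b(39) = 23; b(40) = 1; b(41) = 30; b(42) = 25; b(43) = 14.
Since b(43) = b(1) = 14, the sequence is periodic with period 42.
So b(2030) = b(1 + ((2030-1) mod 42)) = b(14) = 15.

15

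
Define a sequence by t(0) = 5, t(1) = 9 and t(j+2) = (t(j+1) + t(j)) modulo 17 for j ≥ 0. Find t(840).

Listing terms: t(0) = 5; t(1) = 9; t(2) = 14; t(3) = 6; t(4) = 3; t(5) = 9; t(6) = 12; t(7) = 4; t(8) = 16; t(9) = 3; t(10) = 2; t(11) = 5; t(12) = 7; t(13) = 12; t(14) = 2; t(15) = 14; t(16) = 16; t(17) = 13; t(18) = 12; t(19) = 8; t(20) = 3; t(21) = 11; t(22) = 14; t(23) = 8; t(24) = 5; t(25) = 13; t(26) = 1; t(27) = 14; t(28) = 15; t(29) = 12; t(30) = 10; t(31) = 5; t(32) = 15; t(33) = 3; t(34) = 1; t(35) = 4; t(36) = 5; t(37) = 9.
Since (t(36), t(37)) = (t(0), t(1)) = (5, 9) (two consecutive terms determine the rest), the sequence is periodic with period 36.
(840 - 0) mod 36 = 12, so t(840) = t(12) = 7.

7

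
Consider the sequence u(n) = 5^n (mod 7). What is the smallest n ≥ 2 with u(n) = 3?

We have u(1) = 5,  u(2) = 4,  u(3) = 6,  u(4) = 2,  u(5) = 3,  u(6) = 1,  u(7) = 5.
Since u(7) = u(1) = 5, the sequence is periodic with period 6.
The value 3 first appears (with n ≥ 2) at u(5).

5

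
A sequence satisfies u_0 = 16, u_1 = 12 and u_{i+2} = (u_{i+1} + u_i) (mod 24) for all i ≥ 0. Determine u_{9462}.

8

u_0 = 16,  u_1 = 12,  u_2 = 4,  u_3 = 16,  u_4 = 20,  u_5 = 12,  u_6 = 8,  u_7 = 20,  u_8 = 4,  u_9 = 0,  u_{10} = 4,  u_{11} = 4,  u_{12} = 8,  u_{13} = 12,  u_{14} = 20,  u_{15} = 8,  u_{16} = 4,  u_{17} = 12,  u_{18} = 16,  u_{19} = 4,  u_{20} = 20,  u_{21} = 0,  u_{22} = 20,  u_{23} = 20,  u_{24} = 16,  u_{25} = 12.
The sequence repeats with period 24.
(9462 - 0) mod 24 = 6, so u_{9462} = u_6 = 8.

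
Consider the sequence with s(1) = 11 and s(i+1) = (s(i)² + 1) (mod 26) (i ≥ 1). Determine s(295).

13

Computing terms: s(1) = 11; s(2) = 18; s(3) = 13; s(4) = 14; s(5) = 15; s(6) = 18.
Since s(6) = s(2) = 18, the sequence is eventually periodic: after a pre-period of length 1 it cycles with period 4.
For i ≥ 2, s(i) depends only on (i - 2) mod 4. (295 - 2) mod 4 = 1, so s(295) = s(3) = 13.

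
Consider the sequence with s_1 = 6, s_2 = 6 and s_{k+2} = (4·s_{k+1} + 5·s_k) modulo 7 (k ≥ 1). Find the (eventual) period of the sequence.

Listing terms: s_1 = 6; s_2 = 6; s_3 = 5; s_4 = 1; s_5 = 1; s_6 = 2; s_7 = 6; s_8 = 6.
Since (s_7, s_8) = (s_1, s_2) = (6, 6) (two consecutive terms determine the rest), the sequence is periodic with period 6.

6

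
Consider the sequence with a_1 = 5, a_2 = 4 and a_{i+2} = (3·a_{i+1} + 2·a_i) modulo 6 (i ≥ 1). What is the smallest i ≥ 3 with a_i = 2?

Computing terms: a_1 = 5,  a_2 = 4,  a_3 = 4,  a_4 = 2,  a_5 = 2,  a_6 = 4,  a_7 = 4.
Since (a_6, a_7) = (a_2, a_3) = (4, 4) (two consecutive terms determine the rest), the sequence is eventually periodic: after a pre-period of length 1 it cycles with period 4.
The value 2 first appears (with i ≥ 3) at a_4.

4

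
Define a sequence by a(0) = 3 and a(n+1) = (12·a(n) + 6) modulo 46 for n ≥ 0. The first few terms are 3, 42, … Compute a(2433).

4

Listing terms: a(0) = 3; a(1) = 42; a(2) = 4; a(3) = 8; a(4) = 10; a(5) = 34; a(6) = 0; a(7) = 6; a(8) = 32; a(9) = 22; a(10) = 40; a(11) = 26; a(12) = 42.
Since a(12) = a(1) = 42, the sequence is eventually periodic: after a pre-period of length 1 it cycles with period 11.
For n ≥ 1, a(n) depends only on (n - 1) mod 11. (2433 - 1) mod 11 = 1, so a(2433) = a(2) = 4.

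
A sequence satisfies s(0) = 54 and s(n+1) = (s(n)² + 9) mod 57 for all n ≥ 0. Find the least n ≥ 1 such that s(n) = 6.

We have s(0) = 54,  s(1) = 18,  s(2) = 48,  s(3) = 33,  s(4) = 15,  s(5) = 6,  s(6) = 45,  s(7) = 39,  s(8) = 48.
Since s(8) = s(2) = 48, the sequence is eventually periodic: after a pre-period of length 2 it cycles with period 6.
The value 6 first appears (with n ≥ 1) at s(5).

5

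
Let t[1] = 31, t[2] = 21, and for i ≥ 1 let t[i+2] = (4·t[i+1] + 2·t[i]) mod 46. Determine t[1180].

22

Listing terms: t[1] = 31; t[2] = 21; t[3] = 8; t[4] = 28; t[5] = 36; t[6] = 16; t[7] = 44; t[8] = 24; t[9] = 0; t[10] = 2; t[11] = 8; t[12] = 36; t[13] = 22; t[14] = 22; t[15] = 40; t[16] = 20; t[17] = 22; t[18] = 36; t[19] = 4; t[20] = 42; t[21] = 38; t[22] = 6; t[23] = 8; t[24] = 44; t[25] = 8; t[26] = 28.
Since (t[25], t[26]) = (t[3], t[4]) = (8, 28) (two consecutive terms determine the rest), the sequence is eventually periodic: after a pre-period of length 2 it cycles with period 22.
For i ≥ 3, t[i] depends only on (i - 3) mod 22. (1180 - 3) mod 22 = 11, so t[1180] = t[14] = 22.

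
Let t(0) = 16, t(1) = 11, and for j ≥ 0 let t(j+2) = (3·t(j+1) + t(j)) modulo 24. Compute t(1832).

Computing terms: t(0) = 16,  t(1) = 11,  t(2) = 1,  t(3) = 14,  t(4) = 19,  t(5) = 23,  t(6) = 16,  t(7) = 23,  t(8) = 13,  t(9) = 14,  t(10) = 7,  t(11) = 11,  t(12) = 16,  t(13) = 11.
Since (t(12), t(13)) = (t(0), t(1)) = (16, 11) (two consecutive terms determine the rest), the sequence is periodic with period 12.
(1832 - 0) mod 12 = 8, so t(1832) = t(8) = 13.

13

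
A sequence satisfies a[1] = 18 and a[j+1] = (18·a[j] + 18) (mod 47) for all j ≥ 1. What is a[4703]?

Listing terms: a[1] = 18, a[2] = 13, a[3] = 17, a[4] = 42, a[5] = 22, a[6] = 38, a[7] = 44, a[8] = 11, a[9] = 28, a[10] = 5, a[11] = 14, a[12] = 35, a[13] = 37, a[14] = 26, a[15] = 16, a[16] = 24, a[17] = 27, a[18] = 34, a[19] = 19, a[20] = 31, a[21] = 12, a[22] = 46, a[23] = 0, a[24] = 18.
Since a[24] = a[1] = 18, the sequence is periodic with period 23.
(4703 - 1) mod 23 = 10, so a[4703] = a[11] = 14.

14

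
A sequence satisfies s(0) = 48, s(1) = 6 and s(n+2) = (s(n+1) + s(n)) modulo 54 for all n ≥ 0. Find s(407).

Listing terms: s(0) = 48, s(1) = 6, s(2) = 0, s(3) = 6, s(4) = 6, s(5) = 12, s(6) = 18, s(7) = 30, s(8) = 48, s(9) = 24, s(10) = 18, s(11) = 42, s(12) = 6, s(13) = 48, s(14) = 0, s(15) = 48, s(16) = 48, s(17) = 42, s(18) = 36, s(19) = 24, s(20) = 6, s(21) = 30, s(22) = 36, s(23) = 12, s(24) = 48, s(25) = 6.
The sequence repeats with period 24.
So s(407) = s(0 + ((407-0) mod 24)) = s(23) = 12.

12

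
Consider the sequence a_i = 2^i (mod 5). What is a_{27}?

a_0 = 1, a_1 = 2, a_2 = 4, a_3 = 3, a_4 = 1.
Since a_4 = a_0 = 1, the sequence is periodic with period 4.
(27 - 0) mod 4 = 3, so a_{27} = a_3 = 3.

3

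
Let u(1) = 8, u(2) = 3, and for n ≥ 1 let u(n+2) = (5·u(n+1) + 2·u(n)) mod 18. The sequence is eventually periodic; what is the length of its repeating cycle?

Computing terms: u(1) = 8; u(2) = 3; u(3) = 13; u(4) = 17; u(5) = 3; u(6) = 13.
Since (u(5), u(6)) = (u(2), u(3)) = (3, 13) (two consecutive terms determine the rest), the sequence is eventually periodic: after a pre-period of length 1 it cycles with period 3.

3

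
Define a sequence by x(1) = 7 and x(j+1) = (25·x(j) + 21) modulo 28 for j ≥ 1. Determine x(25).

7

We have x(1) = 7; x(2) = 0; x(3) = 21; x(4) = 14; x(5) = 7.
The sequence repeats with period 4.
(25 - 1) mod 4 = 0, so x(25) = x(1) = 7.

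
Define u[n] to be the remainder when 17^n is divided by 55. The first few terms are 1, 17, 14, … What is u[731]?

28

Computing terms: u[0] = 1; u[1] = 17; u[2] = 14; u[3] = 18; u[4] = 31; u[5] = 32; u[6] = 49; u[7] = 8; u[8] = 26; u[9] = 2; u[10] = 34; u[11] = 28; u[12] = 36; u[13] = 7; u[14] = 9; u[15] = 43; u[16] = 16; u[17] = 52; u[18] = 4; u[19] = 13; u[20] = 1.
The sequence repeats with period 20.
(731 - 0) mod 20 = 11, so u[731] = u[11] = 28.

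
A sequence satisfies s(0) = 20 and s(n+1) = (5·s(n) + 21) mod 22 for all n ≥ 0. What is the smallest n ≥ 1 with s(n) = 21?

7

s(0) = 20,  s(1) = 11,  s(2) = 10,  s(3) = 5,  s(4) = 2,  s(5) = 9,  s(6) = 0,  s(7) = 21,  s(8) = 16,  s(9) = 13,  s(10) = 20.
Since s(10) = s(0) = 20, the sequence is periodic with period 10.
The value 21 first appears (with n ≥ 1) at s(7).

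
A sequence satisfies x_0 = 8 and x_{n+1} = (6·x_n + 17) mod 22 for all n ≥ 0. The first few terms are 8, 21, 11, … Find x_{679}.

15

Listing terms: x_0 = 8,  x_1 = 21,  x_2 = 11,  x_3 = 17,  x_4 = 9,  x_5 = 5,  x_6 = 3,  x_7 = 13,  x_8 = 7,  x_9 = 15,  x_{10} = 19,  x_{11} = 21.
Since x_{11} = x_1 = 21, the sequence is eventually periodic: after a pre-period of length 1 it cycles with period 10.
For n ≥ 1, x_n depends only on (n - 1) mod 10. (679 - 1) mod 10 = 8, so x_{679} = x_9 = 15.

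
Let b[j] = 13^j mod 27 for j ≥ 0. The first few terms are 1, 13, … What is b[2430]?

b[0] = 1; b[1] = 13; b[2] = 7; b[3] = 10; b[4] = 22; b[5] = 16; b[6] = 19; b[7] = 4; b[8] = 25; b[9] = 1.
The sequence repeats with period 9.
(2430 - 0) mod 9 = 0, so b[2430] = b[0] = 1.

1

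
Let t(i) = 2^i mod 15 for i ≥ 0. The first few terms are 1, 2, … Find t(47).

t(0) = 1,  t(1) = 2,  t(2) = 4,  t(3) = 8,  t(4) = 1.
Since t(4) = t(0) = 1, the sequence is periodic with period 4.
(47 - 0) mod 4 = 3, so t(47) = t(3) = 8.

8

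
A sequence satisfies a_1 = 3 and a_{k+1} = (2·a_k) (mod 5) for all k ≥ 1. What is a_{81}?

3

We have a_1 = 3,  a_2 = 1,  a_3 = 2,  a_4 = 4,  a_5 = 3.
The sequence repeats with period 4.
So a_{81} = a_{1 + ((81-1) mod 4)} = a_1 = 3.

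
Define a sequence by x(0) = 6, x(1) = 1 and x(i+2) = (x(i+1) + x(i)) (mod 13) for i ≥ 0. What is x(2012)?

x(0) = 6; x(1) = 1; x(2) = 7; x(3) = 8; x(4) = 2; x(5) = 10; x(6) = 12; x(7) = 9; x(8) = 8; x(9) = 4; x(10) = 12; x(11) = 3; x(12) = 2; x(13) = 5; x(14) = 7; x(15) = 12; x(16) = 6; x(17) = 5; x(18) = 11; x(19) = 3; x(20) = 1; x(21) = 4; x(22) = 5; x(23) = 9; x(24) = 1; x(25) = 10; x(26) = 11; x(27) = 8; x(28) = 6; x(29) = 1.
The sequence repeats with period 28.
So x(2012) = x(0 + ((2012-0) mod 28)) = x(24) = 1.

1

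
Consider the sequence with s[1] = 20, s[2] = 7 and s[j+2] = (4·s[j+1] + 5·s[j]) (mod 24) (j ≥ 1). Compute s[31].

8

Computing terms: s[1] = 20,  s[2] = 7,  s[3] = 8,  s[4] = 19,  s[5] = 20,  s[6] = 7.
The sequence repeats with period 4.
So s[31] = s[1 + ((31-1) mod 4)] = s[3] = 8.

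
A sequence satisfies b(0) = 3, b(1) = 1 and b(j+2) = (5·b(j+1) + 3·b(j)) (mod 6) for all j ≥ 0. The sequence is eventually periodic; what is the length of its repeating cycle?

6

Listing terms: b(0) = 3; b(1) = 1; b(2) = 2; b(3) = 1; b(4) = 5; b(5) = 4; b(6) = 5; b(7) = 1; b(8) = 2.
Since (b(7), b(8)) = (b(1), b(2)) = (1, 2) (two consecutive terms determine the rest), the sequence is eventually periodic: after a pre-period of length 1 it cycles with period 6.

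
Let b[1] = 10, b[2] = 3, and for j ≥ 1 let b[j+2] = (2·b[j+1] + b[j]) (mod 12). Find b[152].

Listing terms: b[1] = 10, b[2] = 3, b[3] = 4, b[4] = 11, b[5] = 2, b[6] = 3, b[7] = 8, b[8] = 7, b[9] = 10, b[10] = 3.
The sequence repeats with period 8.
(152 - 1) mod 8 = 7, so b[152] = b[8] = 7.

7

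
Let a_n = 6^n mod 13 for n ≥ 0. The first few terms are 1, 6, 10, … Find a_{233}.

Computing terms: a_0 = 1; a_1 = 6; a_2 = 10; a_3 = 8; a_4 = 9; a_5 = 2; a_6 = 12; a_7 = 7; a_8 = 3; a_9 = 5; a_{10} = 4; a_{11} = 11; a_{12} = 1.
Since a_{12} = a_0 = 1, the sequence is periodic with period 12.
(233 - 0) mod 12 = 5, so a_{233} = a_5 = 2.

2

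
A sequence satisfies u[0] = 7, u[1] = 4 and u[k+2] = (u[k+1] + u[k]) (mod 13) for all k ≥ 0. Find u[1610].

6

Computing terms: u[0] = 7, u[1] = 4, u[2] = 11, u[3] = 2, u[4] = 0, u[5] = 2, u[6] = 2, u[7] = 4, u[8] = 6, u[9] = 10, u[10] = 3, u[11] = 0, u[12] = 3, u[13] = 3, u[14] = 6, u[15] = 9, u[16] = 2, u[17] = 11, u[18] = 0, u[19] = 11, u[20] = 11, u[21] = 9, u[22] = 7, u[23] = 3, u[24] = 10, u[25] = 0, u[26] = 10, u[27] = 10, u[28] = 7, u[29] = 4.
The sequence repeats with period 28.
So u[1610] = u[0 + ((1610-0) mod 28)] = u[14] = 6.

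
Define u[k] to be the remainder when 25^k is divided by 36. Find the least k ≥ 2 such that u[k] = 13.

We have u[1] = 25; u[2] = 13; u[3] = 1; u[4] = 25.
The sequence repeats with period 3.
The value 13 first appears (with k ≥ 2) at u[2].

2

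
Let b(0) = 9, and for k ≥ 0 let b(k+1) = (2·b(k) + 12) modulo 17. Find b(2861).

Computing terms: b(0) = 9, b(1) = 13, b(2) = 4, b(3) = 3, b(4) = 1, b(5) = 14, b(6) = 6, b(7) = 7, b(8) = 9.
Since b(8) = b(0) = 9, the sequence is periodic with period 8.
(2861 - 0) mod 8 = 5, so b(2861) = b(5) = 14.

14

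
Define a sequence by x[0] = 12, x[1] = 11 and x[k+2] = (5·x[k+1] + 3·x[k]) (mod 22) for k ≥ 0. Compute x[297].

Listing terms: x[0] = 12, x[1] = 11, x[2] = 3, x[3] = 4, x[4] = 7, x[5] = 3, x[6] = 14, x[7] = 13, x[8] = 19, x[9] = 2, x[10] = 1, x[11] = 11, x[12] = 14, x[13] = 15, x[14] = 7, x[15] = 14, x[16] = 3, x[17] = 13, x[18] = 8, x[19] = 13, x[20] = 1, x[21] = 0, x[22] = 3, x[23] = 15, x[24] = 18, x[25] = 3, x[26] = 3, x[27] = 2, x[28] = 19, x[29] = 13, x[30] = 12, x[31] = 11.
Since (x[30], x[31]) = (x[0], x[1]) = (12, 11) (two consecutive terms determine the rest), the sequence is periodic with period 30.
So x[297] = x[0 + ((297-0) mod 30)] = x[27] = 2.

2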